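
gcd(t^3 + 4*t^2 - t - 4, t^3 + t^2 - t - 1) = t^2 - 1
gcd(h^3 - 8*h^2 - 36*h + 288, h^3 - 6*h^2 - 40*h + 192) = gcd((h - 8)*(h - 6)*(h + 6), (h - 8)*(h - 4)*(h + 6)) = h^2 - 2*h - 48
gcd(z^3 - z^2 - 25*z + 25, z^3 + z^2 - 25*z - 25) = z^2 - 25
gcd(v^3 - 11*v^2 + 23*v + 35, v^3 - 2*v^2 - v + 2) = v + 1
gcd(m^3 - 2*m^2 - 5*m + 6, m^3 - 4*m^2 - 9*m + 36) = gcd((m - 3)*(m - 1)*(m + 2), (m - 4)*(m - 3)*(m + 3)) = m - 3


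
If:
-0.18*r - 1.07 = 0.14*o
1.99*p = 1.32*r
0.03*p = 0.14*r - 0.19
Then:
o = -9.68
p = 1.05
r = 1.58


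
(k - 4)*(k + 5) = k^2 + k - 20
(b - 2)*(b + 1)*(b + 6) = b^3 + 5*b^2 - 8*b - 12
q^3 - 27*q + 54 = (q - 3)^2*(q + 6)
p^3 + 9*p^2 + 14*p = p*(p + 2)*(p + 7)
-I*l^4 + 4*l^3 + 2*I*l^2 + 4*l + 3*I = (l - I)*(l + I)*(l + 3*I)*(-I*l + 1)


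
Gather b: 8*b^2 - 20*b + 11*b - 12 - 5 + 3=8*b^2 - 9*b - 14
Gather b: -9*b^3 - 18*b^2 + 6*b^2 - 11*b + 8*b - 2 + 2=-9*b^3 - 12*b^2 - 3*b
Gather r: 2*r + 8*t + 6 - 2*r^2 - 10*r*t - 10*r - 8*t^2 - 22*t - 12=-2*r^2 + r*(-10*t - 8) - 8*t^2 - 14*t - 6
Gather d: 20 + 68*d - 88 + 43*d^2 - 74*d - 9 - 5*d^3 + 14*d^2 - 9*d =-5*d^3 + 57*d^2 - 15*d - 77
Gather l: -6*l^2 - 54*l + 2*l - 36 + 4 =-6*l^2 - 52*l - 32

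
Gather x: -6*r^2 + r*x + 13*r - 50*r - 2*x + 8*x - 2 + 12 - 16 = -6*r^2 - 37*r + x*(r + 6) - 6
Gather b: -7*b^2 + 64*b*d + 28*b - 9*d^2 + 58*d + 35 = -7*b^2 + b*(64*d + 28) - 9*d^2 + 58*d + 35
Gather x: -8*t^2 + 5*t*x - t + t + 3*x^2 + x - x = -8*t^2 + 5*t*x + 3*x^2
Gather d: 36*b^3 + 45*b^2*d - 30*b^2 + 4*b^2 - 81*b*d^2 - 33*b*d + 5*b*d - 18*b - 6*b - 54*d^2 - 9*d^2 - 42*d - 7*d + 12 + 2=36*b^3 - 26*b^2 - 24*b + d^2*(-81*b - 63) + d*(45*b^2 - 28*b - 49) + 14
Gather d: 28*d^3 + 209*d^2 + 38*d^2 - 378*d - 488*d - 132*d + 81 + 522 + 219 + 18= 28*d^3 + 247*d^2 - 998*d + 840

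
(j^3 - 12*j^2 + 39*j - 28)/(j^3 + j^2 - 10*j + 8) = (j^2 - 11*j + 28)/(j^2 + 2*j - 8)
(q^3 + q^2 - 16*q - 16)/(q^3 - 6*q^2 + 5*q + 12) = (q + 4)/(q - 3)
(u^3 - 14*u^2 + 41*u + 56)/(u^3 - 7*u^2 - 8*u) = (u - 7)/u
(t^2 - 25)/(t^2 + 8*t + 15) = (t - 5)/(t + 3)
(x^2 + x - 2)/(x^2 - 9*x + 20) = (x^2 + x - 2)/(x^2 - 9*x + 20)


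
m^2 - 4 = (m - 2)*(m + 2)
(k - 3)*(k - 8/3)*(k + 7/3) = k^3 - 10*k^2/3 - 47*k/9 + 56/3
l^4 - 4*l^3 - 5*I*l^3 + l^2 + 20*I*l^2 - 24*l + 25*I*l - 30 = (l - 5)*(l + 1)*(l - 6*I)*(l + I)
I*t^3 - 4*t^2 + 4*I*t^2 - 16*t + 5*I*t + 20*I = (t + 4)*(t + 5*I)*(I*t + 1)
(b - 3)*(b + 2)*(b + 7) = b^3 + 6*b^2 - 13*b - 42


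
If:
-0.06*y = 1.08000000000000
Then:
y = -18.00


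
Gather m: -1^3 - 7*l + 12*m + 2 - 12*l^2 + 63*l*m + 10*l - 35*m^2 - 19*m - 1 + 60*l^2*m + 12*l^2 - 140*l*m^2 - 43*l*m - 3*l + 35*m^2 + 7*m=-140*l*m^2 + m*(60*l^2 + 20*l)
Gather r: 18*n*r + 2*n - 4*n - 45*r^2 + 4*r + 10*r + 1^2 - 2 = -2*n - 45*r^2 + r*(18*n + 14) - 1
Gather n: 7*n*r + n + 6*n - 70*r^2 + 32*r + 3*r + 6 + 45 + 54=n*(7*r + 7) - 70*r^2 + 35*r + 105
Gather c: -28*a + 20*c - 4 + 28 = -28*a + 20*c + 24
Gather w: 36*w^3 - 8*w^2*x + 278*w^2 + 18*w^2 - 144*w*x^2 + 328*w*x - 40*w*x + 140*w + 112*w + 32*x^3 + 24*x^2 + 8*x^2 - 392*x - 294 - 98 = 36*w^3 + w^2*(296 - 8*x) + w*(-144*x^2 + 288*x + 252) + 32*x^3 + 32*x^2 - 392*x - 392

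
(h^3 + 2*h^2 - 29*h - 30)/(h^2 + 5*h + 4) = (h^2 + h - 30)/(h + 4)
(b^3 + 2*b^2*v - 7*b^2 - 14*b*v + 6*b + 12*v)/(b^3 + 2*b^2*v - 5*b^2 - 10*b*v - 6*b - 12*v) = (b - 1)/(b + 1)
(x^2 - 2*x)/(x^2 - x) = (x - 2)/(x - 1)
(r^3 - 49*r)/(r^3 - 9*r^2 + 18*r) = (r^2 - 49)/(r^2 - 9*r + 18)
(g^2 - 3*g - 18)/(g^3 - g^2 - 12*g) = (g - 6)/(g*(g - 4))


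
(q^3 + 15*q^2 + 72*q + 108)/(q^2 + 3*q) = q + 12 + 36/q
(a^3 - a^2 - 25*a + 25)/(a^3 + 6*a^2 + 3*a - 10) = (a - 5)/(a + 2)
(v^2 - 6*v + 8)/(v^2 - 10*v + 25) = (v^2 - 6*v + 8)/(v^2 - 10*v + 25)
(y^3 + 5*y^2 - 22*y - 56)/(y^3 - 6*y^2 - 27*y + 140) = (y^2 + 9*y + 14)/(y^2 - 2*y - 35)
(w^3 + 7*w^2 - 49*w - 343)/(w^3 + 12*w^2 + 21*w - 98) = (w - 7)/(w - 2)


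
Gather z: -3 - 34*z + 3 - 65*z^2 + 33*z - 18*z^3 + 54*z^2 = -18*z^3 - 11*z^2 - z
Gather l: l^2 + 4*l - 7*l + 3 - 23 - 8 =l^2 - 3*l - 28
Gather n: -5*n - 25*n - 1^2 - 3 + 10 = 6 - 30*n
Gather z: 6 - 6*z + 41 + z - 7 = 40 - 5*z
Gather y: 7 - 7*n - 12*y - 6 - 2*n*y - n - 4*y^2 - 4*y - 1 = -8*n - 4*y^2 + y*(-2*n - 16)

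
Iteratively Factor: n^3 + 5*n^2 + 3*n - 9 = (n + 3)*(n^2 + 2*n - 3) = (n + 3)^2*(n - 1)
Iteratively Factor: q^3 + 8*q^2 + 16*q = (q + 4)*(q^2 + 4*q) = (q + 4)^2*(q)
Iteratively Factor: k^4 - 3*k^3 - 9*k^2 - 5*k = (k + 1)*(k^3 - 4*k^2 - 5*k) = (k - 5)*(k + 1)*(k^2 + k) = k*(k - 5)*(k + 1)*(k + 1)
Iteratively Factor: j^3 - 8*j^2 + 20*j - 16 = (j - 4)*(j^2 - 4*j + 4) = (j - 4)*(j - 2)*(j - 2)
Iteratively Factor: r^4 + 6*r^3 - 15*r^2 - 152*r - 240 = (r - 5)*(r^3 + 11*r^2 + 40*r + 48) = (r - 5)*(r + 4)*(r^2 + 7*r + 12) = (r - 5)*(r + 4)^2*(r + 3)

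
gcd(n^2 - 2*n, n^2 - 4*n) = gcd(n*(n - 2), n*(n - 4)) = n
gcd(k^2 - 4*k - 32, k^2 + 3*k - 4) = k + 4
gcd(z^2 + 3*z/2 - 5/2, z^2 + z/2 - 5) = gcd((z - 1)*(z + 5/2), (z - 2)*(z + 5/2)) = z + 5/2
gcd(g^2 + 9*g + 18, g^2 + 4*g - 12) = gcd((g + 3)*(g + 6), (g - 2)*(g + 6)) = g + 6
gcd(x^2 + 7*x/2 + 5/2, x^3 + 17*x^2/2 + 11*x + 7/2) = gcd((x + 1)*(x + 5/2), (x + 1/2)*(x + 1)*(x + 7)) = x + 1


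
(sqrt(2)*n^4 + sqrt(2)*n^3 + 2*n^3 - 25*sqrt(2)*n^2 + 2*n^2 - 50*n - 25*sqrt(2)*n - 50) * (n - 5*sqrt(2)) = sqrt(2)*n^5 - 8*n^4 + sqrt(2)*n^4 - 35*sqrt(2)*n^3 - 8*n^3 - 35*sqrt(2)*n^2 + 200*n^2 + 200*n + 250*sqrt(2)*n + 250*sqrt(2)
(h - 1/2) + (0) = h - 1/2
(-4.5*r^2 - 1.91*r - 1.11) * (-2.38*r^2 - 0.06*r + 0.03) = 10.71*r^4 + 4.8158*r^3 + 2.6214*r^2 + 0.00930000000000001*r - 0.0333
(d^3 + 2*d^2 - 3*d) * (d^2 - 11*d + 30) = d^5 - 9*d^4 + 5*d^3 + 93*d^2 - 90*d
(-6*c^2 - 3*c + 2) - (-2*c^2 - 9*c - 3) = -4*c^2 + 6*c + 5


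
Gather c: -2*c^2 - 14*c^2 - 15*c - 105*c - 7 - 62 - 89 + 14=-16*c^2 - 120*c - 144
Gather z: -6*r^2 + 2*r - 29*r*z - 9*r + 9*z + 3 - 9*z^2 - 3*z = -6*r^2 - 7*r - 9*z^2 + z*(6 - 29*r) + 3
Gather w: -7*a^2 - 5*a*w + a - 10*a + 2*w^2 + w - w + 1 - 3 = -7*a^2 - 5*a*w - 9*a + 2*w^2 - 2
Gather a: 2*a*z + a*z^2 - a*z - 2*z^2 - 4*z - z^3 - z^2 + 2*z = a*(z^2 + z) - z^3 - 3*z^2 - 2*z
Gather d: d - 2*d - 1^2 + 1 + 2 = 2 - d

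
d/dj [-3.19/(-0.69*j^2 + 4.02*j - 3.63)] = (12.8238 - 4.4022*j)/(0.69*j^2 - 4.02*j + 3.63)^2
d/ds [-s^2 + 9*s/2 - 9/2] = 9/2 - 2*s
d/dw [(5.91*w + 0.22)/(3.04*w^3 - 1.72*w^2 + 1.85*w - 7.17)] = (-35.9328*w^3 + 8.1588*w^2 + 0.7568*w - 42.7817)/(9.2416*w^6 - 10.4576*w^5 + 14.2064*w^4 - 49.9576*w^3 + 28.0873*w^2 - 26.529*w + 51.4089)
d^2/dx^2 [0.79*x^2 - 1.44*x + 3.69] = 1.58000000000000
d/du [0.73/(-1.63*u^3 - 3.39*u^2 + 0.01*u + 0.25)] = (3.5697*u^2 + 4.9494*u - 0.0073)/(1.63*u^3 + 3.39*u^2 - 0.01*u - 0.25)^2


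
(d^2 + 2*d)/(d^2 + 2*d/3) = 3*(d + 2)/(3*d + 2)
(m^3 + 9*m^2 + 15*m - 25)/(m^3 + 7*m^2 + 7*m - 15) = (m + 5)/(m + 3)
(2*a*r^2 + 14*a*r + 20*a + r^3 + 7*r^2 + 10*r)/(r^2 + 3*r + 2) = (2*a*r + 10*a + r^2 + 5*r)/(r + 1)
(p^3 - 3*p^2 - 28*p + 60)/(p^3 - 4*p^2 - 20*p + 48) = (p + 5)/(p + 4)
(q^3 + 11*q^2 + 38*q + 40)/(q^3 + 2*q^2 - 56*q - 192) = (q^2 + 7*q + 10)/(q^2 - 2*q - 48)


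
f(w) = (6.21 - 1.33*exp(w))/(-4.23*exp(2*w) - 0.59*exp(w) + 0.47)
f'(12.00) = 0.00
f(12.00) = 0.00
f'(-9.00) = 0.00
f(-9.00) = 13.21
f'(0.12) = 2.00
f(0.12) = -0.85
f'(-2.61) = 3.10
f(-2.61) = 15.14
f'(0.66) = 0.59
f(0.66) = -0.22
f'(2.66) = -0.01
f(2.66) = 0.01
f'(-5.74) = 0.05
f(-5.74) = 13.26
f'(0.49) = 0.87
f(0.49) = -0.34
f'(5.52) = -0.00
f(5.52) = 0.00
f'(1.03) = 0.25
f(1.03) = -0.07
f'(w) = (6.21 - 1.33*exp(w))*(8.46*exp(2*w) + 0.59*exp(w))/(-4.23*exp(2*w) - 0.59*exp(w) + 0.47)^2 - 1.33*exp(w)/(-4.23*exp(2*w) - 0.59*exp(w) + 0.47) = (-5.6259*exp(2*w) + 52.5366*exp(w) + 3.0388)*exp(w)/(17.8929*exp(4*w) + 4.9914*exp(3*w) - 3.6281*exp(2*w) - 0.5546*exp(w) + 0.2209)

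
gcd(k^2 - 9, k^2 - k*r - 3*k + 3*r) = k - 3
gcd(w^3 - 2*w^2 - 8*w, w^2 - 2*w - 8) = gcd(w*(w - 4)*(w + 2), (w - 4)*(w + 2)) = w^2 - 2*w - 8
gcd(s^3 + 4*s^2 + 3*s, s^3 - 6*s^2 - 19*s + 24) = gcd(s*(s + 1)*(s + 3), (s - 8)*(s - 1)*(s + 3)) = s + 3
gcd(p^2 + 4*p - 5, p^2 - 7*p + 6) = p - 1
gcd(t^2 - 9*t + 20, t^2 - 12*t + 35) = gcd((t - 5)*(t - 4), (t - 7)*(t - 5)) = t - 5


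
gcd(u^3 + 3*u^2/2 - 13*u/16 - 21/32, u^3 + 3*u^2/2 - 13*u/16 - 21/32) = u^3 + 3*u^2/2 - 13*u/16 - 21/32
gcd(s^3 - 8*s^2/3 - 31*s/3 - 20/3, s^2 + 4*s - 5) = 1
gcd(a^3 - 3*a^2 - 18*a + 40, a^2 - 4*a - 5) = a - 5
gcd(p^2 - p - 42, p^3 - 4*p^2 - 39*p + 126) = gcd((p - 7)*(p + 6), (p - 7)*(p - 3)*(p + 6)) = p^2 - p - 42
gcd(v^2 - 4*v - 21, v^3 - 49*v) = v - 7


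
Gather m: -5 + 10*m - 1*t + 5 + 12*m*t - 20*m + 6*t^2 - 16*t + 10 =m*(12*t - 10) + 6*t^2 - 17*t + 10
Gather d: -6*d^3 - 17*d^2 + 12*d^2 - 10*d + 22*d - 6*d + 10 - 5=-6*d^3 - 5*d^2 + 6*d + 5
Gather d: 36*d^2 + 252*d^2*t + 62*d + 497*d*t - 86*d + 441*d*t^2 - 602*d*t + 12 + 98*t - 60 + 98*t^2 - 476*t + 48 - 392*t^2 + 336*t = d^2*(252*t + 36) + d*(441*t^2 - 105*t - 24) - 294*t^2 - 42*t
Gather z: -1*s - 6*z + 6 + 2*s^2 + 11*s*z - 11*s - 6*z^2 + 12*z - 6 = 2*s^2 - 12*s - 6*z^2 + z*(11*s + 6)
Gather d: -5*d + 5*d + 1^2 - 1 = 0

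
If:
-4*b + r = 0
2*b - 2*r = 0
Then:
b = 0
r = 0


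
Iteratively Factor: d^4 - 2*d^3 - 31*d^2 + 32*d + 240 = (d + 4)*(d^3 - 6*d^2 - 7*d + 60) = (d + 3)*(d + 4)*(d^2 - 9*d + 20) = (d - 5)*(d + 3)*(d + 4)*(d - 4)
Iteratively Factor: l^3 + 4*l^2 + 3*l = (l + 3)*(l^2 + l) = (l + 1)*(l + 3)*(l)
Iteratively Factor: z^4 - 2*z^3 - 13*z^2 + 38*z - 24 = (z - 3)*(z^3 + z^2 - 10*z + 8) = (z - 3)*(z - 2)*(z^2 + 3*z - 4) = (z - 3)*(z - 2)*(z + 4)*(z - 1)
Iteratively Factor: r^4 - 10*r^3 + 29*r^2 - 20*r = (r - 1)*(r^3 - 9*r^2 + 20*r) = (r - 5)*(r - 1)*(r^2 - 4*r) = r*(r - 5)*(r - 1)*(r - 4)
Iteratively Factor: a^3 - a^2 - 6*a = (a - 3)*(a^2 + 2*a) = a*(a - 3)*(a + 2)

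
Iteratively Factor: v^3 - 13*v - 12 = (v + 1)*(v^2 - v - 12) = (v - 4)*(v + 1)*(v + 3)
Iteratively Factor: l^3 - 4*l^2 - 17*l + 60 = (l - 3)*(l^2 - l - 20) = (l - 3)*(l + 4)*(l - 5)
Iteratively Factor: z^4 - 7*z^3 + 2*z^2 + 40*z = (z)*(z^3 - 7*z^2 + 2*z + 40) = z*(z + 2)*(z^2 - 9*z + 20) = z*(z - 4)*(z + 2)*(z - 5)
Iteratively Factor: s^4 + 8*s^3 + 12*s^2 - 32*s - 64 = (s - 2)*(s^3 + 10*s^2 + 32*s + 32) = (s - 2)*(s + 4)*(s^2 + 6*s + 8) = (s - 2)*(s + 2)*(s + 4)*(s + 4)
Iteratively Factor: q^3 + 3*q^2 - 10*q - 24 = (q + 2)*(q^2 + q - 12) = (q + 2)*(q + 4)*(q - 3)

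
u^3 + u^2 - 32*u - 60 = (u - 6)*(u + 2)*(u + 5)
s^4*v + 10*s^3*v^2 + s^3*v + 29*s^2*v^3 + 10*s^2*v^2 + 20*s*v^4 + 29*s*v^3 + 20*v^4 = (s + v)*(s + 4*v)*(s + 5*v)*(s*v + v)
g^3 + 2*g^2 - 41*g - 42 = (g - 6)*(g + 1)*(g + 7)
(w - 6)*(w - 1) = w^2 - 7*w + 6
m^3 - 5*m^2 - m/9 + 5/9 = (m - 5)*(m - 1/3)*(m + 1/3)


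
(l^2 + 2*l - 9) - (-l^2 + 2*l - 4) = 2*l^2 - 5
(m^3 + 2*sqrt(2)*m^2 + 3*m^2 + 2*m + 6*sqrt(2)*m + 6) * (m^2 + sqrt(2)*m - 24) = m^5 + 3*m^4 + 3*sqrt(2)*m^4 - 18*m^3 + 9*sqrt(2)*m^3 - 46*sqrt(2)*m^2 - 54*m^2 - 138*sqrt(2)*m - 48*m - 144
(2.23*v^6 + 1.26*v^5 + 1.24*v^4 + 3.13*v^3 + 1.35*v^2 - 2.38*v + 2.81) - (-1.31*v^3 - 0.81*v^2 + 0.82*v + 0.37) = 2.23*v^6 + 1.26*v^5 + 1.24*v^4 + 4.44*v^3 + 2.16*v^2 - 3.2*v + 2.44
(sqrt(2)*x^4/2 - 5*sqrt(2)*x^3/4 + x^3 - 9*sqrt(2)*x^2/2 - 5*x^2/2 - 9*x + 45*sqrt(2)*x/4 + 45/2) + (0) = sqrt(2)*x^4/2 - 5*sqrt(2)*x^3/4 + x^3 - 9*sqrt(2)*x^2/2 - 5*x^2/2 - 9*x + 45*sqrt(2)*x/4 + 45/2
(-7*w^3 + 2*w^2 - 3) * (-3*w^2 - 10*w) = 21*w^5 + 64*w^4 - 20*w^3 + 9*w^2 + 30*w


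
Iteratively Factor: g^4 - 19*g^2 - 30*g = (g + 2)*(g^3 - 2*g^2 - 15*g) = (g + 2)*(g + 3)*(g^2 - 5*g) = g*(g + 2)*(g + 3)*(g - 5)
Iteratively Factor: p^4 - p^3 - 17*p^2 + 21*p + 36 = (p + 1)*(p^3 - 2*p^2 - 15*p + 36) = (p + 1)*(p + 4)*(p^2 - 6*p + 9) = (p - 3)*(p + 1)*(p + 4)*(p - 3)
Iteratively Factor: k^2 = (k)*(k)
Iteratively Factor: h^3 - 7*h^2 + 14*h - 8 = (h - 1)*(h^2 - 6*h + 8) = (h - 2)*(h - 1)*(h - 4)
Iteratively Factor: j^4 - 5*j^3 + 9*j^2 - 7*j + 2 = (j - 2)*(j^3 - 3*j^2 + 3*j - 1) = (j - 2)*(j - 1)*(j^2 - 2*j + 1) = (j - 2)*(j - 1)^2*(j - 1)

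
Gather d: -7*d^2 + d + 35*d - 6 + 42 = -7*d^2 + 36*d + 36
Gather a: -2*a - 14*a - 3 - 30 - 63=-16*a - 96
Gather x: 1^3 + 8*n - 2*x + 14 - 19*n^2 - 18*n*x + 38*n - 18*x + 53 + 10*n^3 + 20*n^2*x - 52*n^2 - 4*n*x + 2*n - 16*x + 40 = 10*n^3 - 71*n^2 + 48*n + x*(20*n^2 - 22*n - 36) + 108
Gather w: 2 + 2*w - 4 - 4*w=-2*w - 2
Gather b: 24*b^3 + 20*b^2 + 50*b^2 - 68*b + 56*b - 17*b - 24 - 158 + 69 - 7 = 24*b^3 + 70*b^2 - 29*b - 120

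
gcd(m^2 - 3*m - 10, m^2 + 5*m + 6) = m + 2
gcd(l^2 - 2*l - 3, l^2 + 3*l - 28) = 1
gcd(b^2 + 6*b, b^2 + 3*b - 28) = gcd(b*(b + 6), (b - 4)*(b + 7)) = 1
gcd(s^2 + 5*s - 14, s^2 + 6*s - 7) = s + 7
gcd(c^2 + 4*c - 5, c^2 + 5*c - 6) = c - 1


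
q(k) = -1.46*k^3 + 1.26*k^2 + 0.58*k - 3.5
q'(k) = -4.38*k^2 + 2.52*k + 0.58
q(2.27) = -12.77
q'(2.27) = -16.27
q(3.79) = -62.69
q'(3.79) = -52.78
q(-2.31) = 19.88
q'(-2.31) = -28.61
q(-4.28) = 131.57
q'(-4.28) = -90.44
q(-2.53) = 26.74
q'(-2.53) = -33.83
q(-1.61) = 4.93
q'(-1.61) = -14.83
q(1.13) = -3.34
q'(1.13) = -2.17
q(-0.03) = -3.52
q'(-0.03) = 0.50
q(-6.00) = 353.74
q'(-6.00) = -172.22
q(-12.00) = 2693.86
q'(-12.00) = -660.38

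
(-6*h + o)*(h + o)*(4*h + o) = -24*h^3 - 26*h^2*o - h*o^2 + o^3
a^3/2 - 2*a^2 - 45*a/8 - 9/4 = (a/2 + 1/4)*(a - 6)*(a + 3/2)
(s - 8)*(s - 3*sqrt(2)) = s^2 - 8*s - 3*sqrt(2)*s + 24*sqrt(2)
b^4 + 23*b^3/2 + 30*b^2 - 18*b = b*(b - 1/2)*(b + 6)^2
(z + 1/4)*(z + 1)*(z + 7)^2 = z^4 + 61*z^3/4 + 267*z^2/4 + 259*z/4 + 49/4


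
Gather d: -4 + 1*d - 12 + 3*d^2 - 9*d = 3*d^2 - 8*d - 16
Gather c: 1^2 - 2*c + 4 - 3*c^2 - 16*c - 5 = -3*c^2 - 18*c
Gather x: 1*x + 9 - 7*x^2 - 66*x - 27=-7*x^2 - 65*x - 18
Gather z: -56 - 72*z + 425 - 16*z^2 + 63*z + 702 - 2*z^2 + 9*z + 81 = 1152 - 18*z^2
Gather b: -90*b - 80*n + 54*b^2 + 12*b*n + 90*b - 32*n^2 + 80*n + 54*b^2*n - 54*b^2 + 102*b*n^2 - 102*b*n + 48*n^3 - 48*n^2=54*b^2*n + b*(102*n^2 - 90*n) + 48*n^3 - 80*n^2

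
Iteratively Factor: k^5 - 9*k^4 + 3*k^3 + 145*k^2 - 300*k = (k - 5)*(k^4 - 4*k^3 - 17*k^2 + 60*k) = (k - 5)*(k + 4)*(k^3 - 8*k^2 + 15*k) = (k - 5)*(k - 3)*(k + 4)*(k^2 - 5*k) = k*(k - 5)*(k - 3)*(k + 4)*(k - 5)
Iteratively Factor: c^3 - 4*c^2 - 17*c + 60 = (c - 3)*(c^2 - c - 20) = (c - 5)*(c - 3)*(c + 4)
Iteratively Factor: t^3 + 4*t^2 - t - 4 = (t - 1)*(t^2 + 5*t + 4) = (t - 1)*(t + 1)*(t + 4)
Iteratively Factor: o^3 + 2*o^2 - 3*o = (o)*(o^2 + 2*o - 3) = o*(o - 1)*(o + 3)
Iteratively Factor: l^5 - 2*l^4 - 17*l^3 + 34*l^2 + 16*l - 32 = (l - 1)*(l^4 - l^3 - 18*l^2 + 16*l + 32) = (l - 2)*(l - 1)*(l^3 + l^2 - 16*l - 16) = (l - 4)*(l - 2)*(l - 1)*(l^2 + 5*l + 4) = (l - 4)*(l - 2)*(l - 1)*(l + 4)*(l + 1)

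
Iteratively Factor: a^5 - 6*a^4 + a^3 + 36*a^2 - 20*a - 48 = (a + 2)*(a^4 - 8*a^3 + 17*a^2 + 2*a - 24) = (a - 2)*(a + 2)*(a^3 - 6*a^2 + 5*a + 12) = (a - 3)*(a - 2)*(a + 2)*(a^2 - 3*a - 4) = (a - 3)*(a - 2)*(a + 1)*(a + 2)*(a - 4)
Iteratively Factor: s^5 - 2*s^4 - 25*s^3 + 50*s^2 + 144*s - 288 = (s - 3)*(s^4 + s^3 - 22*s^2 - 16*s + 96) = (s - 3)*(s - 2)*(s^3 + 3*s^2 - 16*s - 48) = (s - 4)*(s - 3)*(s - 2)*(s^2 + 7*s + 12) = (s - 4)*(s - 3)*(s - 2)*(s + 3)*(s + 4)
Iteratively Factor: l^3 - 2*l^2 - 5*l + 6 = (l - 3)*(l^2 + l - 2) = (l - 3)*(l + 2)*(l - 1)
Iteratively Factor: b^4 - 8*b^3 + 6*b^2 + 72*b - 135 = (b - 3)*(b^3 - 5*b^2 - 9*b + 45) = (b - 5)*(b - 3)*(b^2 - 9) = (b - 5)*(b - 3)*(b + 3)*(b - 3)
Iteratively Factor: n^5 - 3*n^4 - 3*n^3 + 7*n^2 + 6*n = (n + 1)*(n^4 - 4*n^3 + n^2 + 6*n) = (n - 2)*(n + 1)*(n^3 - 2*n^2 - 3*n) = (n - 3)*(n - 2)*(n + 1)*(n^2 + n) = (n - 3)*(n - 2)*(n + 1)^2*(n)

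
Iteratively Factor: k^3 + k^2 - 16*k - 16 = (k + 1)*(k^2 - 16) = (k - 4)*(k + 1)*(k + 4)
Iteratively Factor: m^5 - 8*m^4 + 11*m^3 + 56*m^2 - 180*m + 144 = (m - 2)*(m^4 - 6*m^3 - m^2 + 54*m - 72) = (m - 2)*(m + 3)*(m^3 - 9*m^2 + 26*m - 24) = (m - 4)*(m - 2)*(m + 3)*(m^2 - 5*m + 6) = (m - 4)*(m - 2)^2*(m + 3)*(m - 3)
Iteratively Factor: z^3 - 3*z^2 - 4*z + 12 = (z - 3)*(z^2 - 4) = (z - 3)*(z - 2)*(z + 2)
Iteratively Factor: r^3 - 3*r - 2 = (r - 2)*(r^2 + 2*r + 1) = (r - 2)*(r + 1)*(r + 1)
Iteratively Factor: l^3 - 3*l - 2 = (l + 1)*(l^2 - l - 2) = (l - 2)*(l + 1)*(l + 1)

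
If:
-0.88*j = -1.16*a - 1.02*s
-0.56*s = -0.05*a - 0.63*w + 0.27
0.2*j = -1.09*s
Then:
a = 1.66984262016163 - 3.89629944704381*w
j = 1.81512122501063 - 4.23528285835815*w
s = 0.77711612079966*w - 0.333049766056997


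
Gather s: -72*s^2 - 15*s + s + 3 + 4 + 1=-72*s^2 - 14*s + 8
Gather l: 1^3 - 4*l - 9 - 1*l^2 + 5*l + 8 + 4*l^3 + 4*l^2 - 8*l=4*l^3 + 3*l^2 - 7*l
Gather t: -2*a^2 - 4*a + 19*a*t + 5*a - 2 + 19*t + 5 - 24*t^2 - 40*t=-2*a^2 + a - 24*t^2 + t*(19*a - 21) + 3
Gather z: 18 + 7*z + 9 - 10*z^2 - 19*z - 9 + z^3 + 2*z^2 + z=z^3 - 8*z^2 - 11*z + 18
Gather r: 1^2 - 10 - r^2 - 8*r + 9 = -r^2 - 8*r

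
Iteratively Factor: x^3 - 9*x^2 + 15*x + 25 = (x + 1)*(x^2 - 10*x + 25) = (x - 5)*(x + 1)*(x - 5)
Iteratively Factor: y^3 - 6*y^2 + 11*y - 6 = (y - 2)*(y^2 - 4*y + 3) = (y - 3)*(y - 2)*(y - 1)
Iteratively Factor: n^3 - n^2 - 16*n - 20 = (n + 2)*(n^2 - 3*n - 10) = (n + 2)^2*(n - 5)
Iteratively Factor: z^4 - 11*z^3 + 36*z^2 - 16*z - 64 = (z - 4)*(z^3 - 7*z^2 + 8*z + 16) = (z - 4)^2*(z^2 - 3*z - 4) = (z - 4)^3*(z + 1)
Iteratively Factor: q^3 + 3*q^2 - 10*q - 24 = (q - 3)*(q^2 + 6*q + 8) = (q - 3)*(q + 2)*(q + 4)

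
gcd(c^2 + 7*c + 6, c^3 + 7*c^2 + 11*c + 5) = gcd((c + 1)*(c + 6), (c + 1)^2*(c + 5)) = c + 1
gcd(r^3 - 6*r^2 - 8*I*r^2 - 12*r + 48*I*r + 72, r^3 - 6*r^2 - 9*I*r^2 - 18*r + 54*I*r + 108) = r^2 + r*(-6 - 6*I) + 36*I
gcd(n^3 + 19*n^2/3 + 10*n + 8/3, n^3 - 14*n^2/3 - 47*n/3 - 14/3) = n^2 + 7*n/3 + 2/3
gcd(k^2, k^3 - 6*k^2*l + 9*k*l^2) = k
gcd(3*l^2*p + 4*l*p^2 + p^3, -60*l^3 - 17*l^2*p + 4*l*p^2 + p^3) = 3*l + p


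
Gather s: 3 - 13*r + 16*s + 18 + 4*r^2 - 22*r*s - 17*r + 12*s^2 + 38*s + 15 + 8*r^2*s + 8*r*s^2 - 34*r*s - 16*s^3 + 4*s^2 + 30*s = 4*r^2 - 30*r - 16*s^3 + s^2*(8*r + 16) + s*(8*r^2 - 56*r + 84) + 36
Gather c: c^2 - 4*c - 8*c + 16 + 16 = c^2 - 12*c + 32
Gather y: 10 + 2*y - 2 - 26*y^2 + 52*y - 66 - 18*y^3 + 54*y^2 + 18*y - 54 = -18*y^3 + 28*y^2 + 72*y - 112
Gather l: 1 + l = l + 1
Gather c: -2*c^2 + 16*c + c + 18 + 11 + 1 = -2*c^2 + 17*c + 30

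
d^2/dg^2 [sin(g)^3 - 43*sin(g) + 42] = (49 - 9*sin(g)^2)*sin(g)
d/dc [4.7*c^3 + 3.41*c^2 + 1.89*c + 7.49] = 14.1*c^2 + 6.82*c + 1.89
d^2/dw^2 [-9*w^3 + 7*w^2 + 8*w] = 14 - 54*w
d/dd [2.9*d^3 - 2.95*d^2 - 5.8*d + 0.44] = 8.7*d^2 - 5.9*d - 5.8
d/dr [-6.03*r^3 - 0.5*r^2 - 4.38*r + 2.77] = -18.09*r^2 - 1.0*r - 4.38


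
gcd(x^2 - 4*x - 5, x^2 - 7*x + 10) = x - 5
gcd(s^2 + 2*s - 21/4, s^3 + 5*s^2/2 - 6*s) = s - 3/2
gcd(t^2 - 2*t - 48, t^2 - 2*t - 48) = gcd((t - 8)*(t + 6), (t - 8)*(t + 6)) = t^2 - 2*t - 48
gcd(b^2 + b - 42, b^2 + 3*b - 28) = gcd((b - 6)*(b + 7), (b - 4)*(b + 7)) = b + 7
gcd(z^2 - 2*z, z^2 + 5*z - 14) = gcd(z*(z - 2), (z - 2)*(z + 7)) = z - 2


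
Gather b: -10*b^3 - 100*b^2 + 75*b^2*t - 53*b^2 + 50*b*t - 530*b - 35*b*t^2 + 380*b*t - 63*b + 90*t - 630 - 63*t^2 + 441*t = -10*b^3 + b^2*(75*t - 153) + b*(-35*t^2 + 430*t - 593) - 63*t^2 + 531*t - 630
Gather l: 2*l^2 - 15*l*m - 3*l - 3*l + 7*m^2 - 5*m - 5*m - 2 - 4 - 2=2*l^2 + l*(-15*m - 6) + 7*m^2 - 10*m - 8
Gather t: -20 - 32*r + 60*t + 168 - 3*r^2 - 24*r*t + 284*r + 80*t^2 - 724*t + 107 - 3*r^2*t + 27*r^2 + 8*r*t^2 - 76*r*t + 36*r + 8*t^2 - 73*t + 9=24*r^2 + 288*r + t^2*(8*r + 88) + t*(-3*r^2 - 100*r - 737) + 264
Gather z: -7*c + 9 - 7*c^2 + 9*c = -7*c^2 + 2*c + 9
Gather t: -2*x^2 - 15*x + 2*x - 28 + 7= -2*x^2 - 13*x - 21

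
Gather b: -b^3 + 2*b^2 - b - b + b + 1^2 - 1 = -b^3 + 2*b^2 - b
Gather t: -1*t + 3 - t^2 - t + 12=-t^2 - 2*t + 15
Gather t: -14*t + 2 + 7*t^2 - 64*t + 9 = 7*t^2 - 78*t + 11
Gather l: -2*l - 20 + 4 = -2*l - 16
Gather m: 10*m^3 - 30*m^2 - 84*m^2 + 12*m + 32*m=10*m^3 - 114*m^2 + 44*m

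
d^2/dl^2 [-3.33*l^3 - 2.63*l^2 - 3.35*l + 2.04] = -19.98*l - 5.26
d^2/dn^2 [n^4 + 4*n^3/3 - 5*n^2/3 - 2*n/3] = 12*n^2 + 8*n - 10/3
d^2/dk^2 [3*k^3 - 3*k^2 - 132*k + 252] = 18*k - 6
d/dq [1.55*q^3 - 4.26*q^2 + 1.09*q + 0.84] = 4.65*q^2 - 8.52*q + 1.09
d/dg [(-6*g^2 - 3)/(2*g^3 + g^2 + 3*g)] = 3*(4*g^4 + 2*g + 3)/(g^2*(4*g^4 + 4*g^3 + 13*g^2 + 6*g + 9))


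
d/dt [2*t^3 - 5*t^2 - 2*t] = 6*t^2 - 10*t - 2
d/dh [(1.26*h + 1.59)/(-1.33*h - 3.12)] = (-2.415945*h - 5.66748)/(1.33*h + 3.12)^3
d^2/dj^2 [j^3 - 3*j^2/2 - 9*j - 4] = 6*j - 3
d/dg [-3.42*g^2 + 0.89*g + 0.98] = 0.89 - 6.84*g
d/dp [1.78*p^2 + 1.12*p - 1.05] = 3.56*p + 1.12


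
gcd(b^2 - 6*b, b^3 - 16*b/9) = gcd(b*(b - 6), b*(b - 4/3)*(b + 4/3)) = b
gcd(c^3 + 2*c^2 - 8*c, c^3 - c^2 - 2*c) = c^2 - 2*c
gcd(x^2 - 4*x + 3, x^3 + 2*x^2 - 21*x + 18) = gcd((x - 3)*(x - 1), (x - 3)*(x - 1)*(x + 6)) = x^2 - 4*x + 3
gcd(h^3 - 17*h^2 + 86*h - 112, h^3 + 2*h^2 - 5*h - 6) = h - 2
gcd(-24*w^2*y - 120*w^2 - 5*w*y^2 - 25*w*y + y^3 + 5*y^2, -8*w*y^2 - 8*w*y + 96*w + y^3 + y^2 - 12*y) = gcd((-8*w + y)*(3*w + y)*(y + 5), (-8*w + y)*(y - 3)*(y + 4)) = -8*w + y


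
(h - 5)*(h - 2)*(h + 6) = h^3 - h^2 - 32*h + 60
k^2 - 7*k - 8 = (k - 8)*(k + 1)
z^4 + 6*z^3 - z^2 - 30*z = z*(z - 2)*(z + 3)*(z + 5)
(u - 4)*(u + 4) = u^2 - 16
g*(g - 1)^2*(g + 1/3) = g^4 - 5*g^3/3 + g^2/3 + g/3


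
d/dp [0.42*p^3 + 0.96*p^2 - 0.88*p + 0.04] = 1.26*p^2 + 1.92*p - 0.88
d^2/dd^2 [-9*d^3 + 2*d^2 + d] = 4 - 54*d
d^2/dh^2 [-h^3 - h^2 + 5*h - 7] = -6*h - 2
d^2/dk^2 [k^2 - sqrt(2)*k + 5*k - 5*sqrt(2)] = 2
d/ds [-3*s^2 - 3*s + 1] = -6*s - 3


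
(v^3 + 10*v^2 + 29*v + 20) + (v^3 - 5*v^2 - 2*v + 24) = 2*v^3 + 5*v^2 + 27*v + 44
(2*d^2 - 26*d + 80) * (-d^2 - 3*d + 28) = -2*d^4 + 20*d^3 + 54*d^2 - 968*d + 2240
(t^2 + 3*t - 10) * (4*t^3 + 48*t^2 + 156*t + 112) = 4*t^5 + 60*t^4 + 260*t^3 + 100*t^2 - 1224*t - 1120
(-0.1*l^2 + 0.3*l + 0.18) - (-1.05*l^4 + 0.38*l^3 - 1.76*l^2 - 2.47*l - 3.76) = 1.05*l^4 - 0.38*l^3 + 1.66*l^2 + 2.77*l + 3.94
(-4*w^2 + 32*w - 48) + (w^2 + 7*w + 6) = -3*w^2 + 39*w - 42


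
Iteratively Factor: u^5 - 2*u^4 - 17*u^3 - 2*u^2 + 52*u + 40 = (u + 2)*(u^4 - 4*u^3 - 9*u^2 + 16*u + 20) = (u - 5)*(u + 2)*(u^3 + u^2 - 4*u - 4) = (u - 5)*(u - 2)*(u + 2)*(u^2 + 3*u + 2) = (u - 5)*(u - 2)*(u + 2)^2*(u + 1)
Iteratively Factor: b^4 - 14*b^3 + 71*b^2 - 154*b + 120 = (b - 3)*(b^3 - 11*b^2 + 38*b - 40) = (b - 3)*(b - 2)*(b^2 - 9*b + 20) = (b - 5)*(b - 3)*(b - 2)*(b - 4)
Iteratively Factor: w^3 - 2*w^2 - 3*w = (w)*(w^2 - 2*w - 3) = w*(w - 3)*(w + 1)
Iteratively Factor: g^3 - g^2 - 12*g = (g - 4)*(g^2 + 3*g) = g*(g - 4)*(g + 3)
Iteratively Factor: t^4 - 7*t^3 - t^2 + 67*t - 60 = (t - 5)*(t^3 - 2*t^2 - 11*t + 12) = (t - 5)*(t + 3)*(t^2 - 5*t + 4) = (t - 5)*(t - 4)*(t + 3)*(t - 1)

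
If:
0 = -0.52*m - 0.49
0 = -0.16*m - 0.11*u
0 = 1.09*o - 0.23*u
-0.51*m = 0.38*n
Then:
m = -0.94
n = 1.26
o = 0.29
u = 1.37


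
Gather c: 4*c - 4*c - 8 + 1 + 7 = 0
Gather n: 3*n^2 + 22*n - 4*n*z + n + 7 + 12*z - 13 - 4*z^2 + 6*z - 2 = 3*n^2 + n*(23 - 4*z) - 4*z^2 + 18*z - 8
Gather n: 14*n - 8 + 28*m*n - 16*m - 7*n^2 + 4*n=-16*m - 7*n^2 + n*(28*m + 18) - 8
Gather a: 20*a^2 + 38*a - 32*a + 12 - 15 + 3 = 20*a^2 + 6*a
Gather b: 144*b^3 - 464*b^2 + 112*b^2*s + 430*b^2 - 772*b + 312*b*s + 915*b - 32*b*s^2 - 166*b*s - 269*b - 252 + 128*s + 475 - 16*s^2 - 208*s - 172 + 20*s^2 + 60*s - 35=144*b^3 + b^2*(112*s - 34) + b*(-32*s^2 + 146*s - 126) + 4*s^2 - 20*s + 16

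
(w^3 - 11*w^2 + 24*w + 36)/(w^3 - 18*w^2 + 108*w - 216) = (w + 1)/(w - 6)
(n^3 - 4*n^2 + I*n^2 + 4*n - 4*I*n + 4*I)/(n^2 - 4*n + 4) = n + I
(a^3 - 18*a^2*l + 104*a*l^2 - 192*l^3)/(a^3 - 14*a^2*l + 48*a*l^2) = (a - 4*l)/a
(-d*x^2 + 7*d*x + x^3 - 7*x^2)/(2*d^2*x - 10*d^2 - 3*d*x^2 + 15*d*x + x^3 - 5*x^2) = x*(x - 7)/(-2*d*x + 10*d + x^2 - 5*x)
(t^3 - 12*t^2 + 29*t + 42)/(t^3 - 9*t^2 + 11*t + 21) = (t - 6)/(t - 3)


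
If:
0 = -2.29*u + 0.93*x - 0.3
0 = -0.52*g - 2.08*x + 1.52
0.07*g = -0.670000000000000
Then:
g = -9.57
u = 1.14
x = 3.12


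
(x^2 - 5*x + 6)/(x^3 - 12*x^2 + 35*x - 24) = (x - 2)/(x^2 - 9*x + 8)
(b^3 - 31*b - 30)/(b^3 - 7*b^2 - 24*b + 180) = (b + 1)/(b - 6)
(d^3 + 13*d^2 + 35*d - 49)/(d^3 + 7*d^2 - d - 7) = (d + 7)/(d + 1)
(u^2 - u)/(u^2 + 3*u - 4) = u/(u + 4)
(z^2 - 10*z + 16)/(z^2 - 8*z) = (z - 2)/z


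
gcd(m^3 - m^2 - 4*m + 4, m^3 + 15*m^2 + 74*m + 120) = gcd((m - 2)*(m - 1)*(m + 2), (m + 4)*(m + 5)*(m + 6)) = 1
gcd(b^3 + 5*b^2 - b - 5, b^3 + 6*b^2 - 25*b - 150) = b + 5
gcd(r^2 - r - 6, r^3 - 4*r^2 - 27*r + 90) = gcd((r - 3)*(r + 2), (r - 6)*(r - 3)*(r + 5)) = r - 3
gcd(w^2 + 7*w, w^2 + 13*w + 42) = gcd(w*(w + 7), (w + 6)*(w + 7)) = w + 7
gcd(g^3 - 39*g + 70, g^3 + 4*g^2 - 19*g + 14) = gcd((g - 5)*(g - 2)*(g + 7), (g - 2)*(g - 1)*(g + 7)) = g^2 + 5*g - 14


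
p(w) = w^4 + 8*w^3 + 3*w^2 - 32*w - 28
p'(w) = 4*w^3 + 24*w^2 + 6*w - 32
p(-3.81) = -94.27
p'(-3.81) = 72.30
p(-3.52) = -73.58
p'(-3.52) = 69.79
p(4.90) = 1404.90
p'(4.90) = 1044.24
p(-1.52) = 4.81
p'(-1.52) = 0.28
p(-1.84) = 2.66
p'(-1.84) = 13.30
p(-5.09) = -171.14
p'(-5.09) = 31.77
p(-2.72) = -25.02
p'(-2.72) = 48.75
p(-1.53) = 4.81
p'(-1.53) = 0.68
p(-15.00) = 24752.00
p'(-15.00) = -8222.00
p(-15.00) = 24752.00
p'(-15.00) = -8222.00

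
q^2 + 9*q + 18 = (q + 3)*(q + 6)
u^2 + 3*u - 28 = (u - 4)*(u + 7)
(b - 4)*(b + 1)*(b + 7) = b^3 + 4*b^2 - 25*b - 28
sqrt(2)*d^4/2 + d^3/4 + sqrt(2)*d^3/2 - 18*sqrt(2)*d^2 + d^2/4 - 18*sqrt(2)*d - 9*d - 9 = (d/2 + 1/2)*(d - 6)*(d + 6)*(sqrt(2)*d + 1/2)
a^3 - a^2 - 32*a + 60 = (a - 5)*(a - 2)*(a + 6)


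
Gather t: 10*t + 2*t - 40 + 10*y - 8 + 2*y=12*t + 12*y - 48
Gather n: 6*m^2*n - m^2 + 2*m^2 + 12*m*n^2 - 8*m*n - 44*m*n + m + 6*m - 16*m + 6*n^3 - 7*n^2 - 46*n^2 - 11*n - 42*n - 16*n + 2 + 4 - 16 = m^2 - 9*m + 6*n^3 + n^2*(12*m - 53) + n*(6*m^2 - 52*m - 69) - 10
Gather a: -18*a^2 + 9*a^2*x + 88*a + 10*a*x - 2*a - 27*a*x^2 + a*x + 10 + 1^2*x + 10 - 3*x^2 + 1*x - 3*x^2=a^2*(9*x - 18) + a*(-27*x^2 + 11*x + 86) - 6*x^2 + 2*x + 20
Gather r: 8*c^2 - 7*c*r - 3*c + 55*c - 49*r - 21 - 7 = 8*c^2 + 52*c + r*(-7*c - 49) - 28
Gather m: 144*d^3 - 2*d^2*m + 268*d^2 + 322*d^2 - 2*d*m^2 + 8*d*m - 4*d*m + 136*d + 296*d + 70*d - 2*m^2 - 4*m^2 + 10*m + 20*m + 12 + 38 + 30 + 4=144*d^3 + 590*d^2 + 502*d + m^2*(-2*d - 6) + m*(-2*d^2 + 4*d + 30) + 84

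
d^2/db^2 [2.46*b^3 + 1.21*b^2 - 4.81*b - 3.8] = 14.76*b + 2.42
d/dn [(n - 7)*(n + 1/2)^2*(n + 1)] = 4*n^3 - 15*n^2 - 51*n/2 - 17/2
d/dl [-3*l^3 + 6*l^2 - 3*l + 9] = -9*l^2 + 12*l - 3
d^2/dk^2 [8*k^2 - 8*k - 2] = 16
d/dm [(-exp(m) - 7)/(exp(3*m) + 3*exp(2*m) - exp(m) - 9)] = ((exp(m) + 7)*(3*exp(2*m) + 6*exp(m) - 1) - exp(3*m) - 3*exp(2*m) + exp(m) + 9)*exp(m)/(exp(3*m) + 3*exp(2*m) - exp(m) - 9)^2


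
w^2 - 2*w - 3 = (w - 3)*(w + 1)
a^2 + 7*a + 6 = (a + 1)*(a + 6)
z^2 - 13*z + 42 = (z - 7)*(z - 6)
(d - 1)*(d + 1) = d^2 - 1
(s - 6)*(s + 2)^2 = s^3 - 2*s^2 - 20*s - 24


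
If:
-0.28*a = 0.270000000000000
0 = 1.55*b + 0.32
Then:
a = -0.96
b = -0.21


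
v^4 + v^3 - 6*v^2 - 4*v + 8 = (v - 2)*(v - 1)*(v + 2)^2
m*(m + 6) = m^2 + 6*m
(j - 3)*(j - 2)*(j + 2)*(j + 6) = j^4 + 3*j^3 - 22*j^2 - 12*j + 72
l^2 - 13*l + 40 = (l - 8)*(l - 5)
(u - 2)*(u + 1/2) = u^2 - 3*u/2 - 1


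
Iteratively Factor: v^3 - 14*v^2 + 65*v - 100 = (v - 5)*(v^2 - 9*v + 20) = (v - 5)*(v - 4)*(v - 5)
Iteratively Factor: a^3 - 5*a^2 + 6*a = (a - 2)*(a^2 - 3*a) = a*(a - 2)*(a - 3)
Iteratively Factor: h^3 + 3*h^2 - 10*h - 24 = (h + 4)*(h^2 - h - 6) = (h + 2)*(h + 4)*(h - 3)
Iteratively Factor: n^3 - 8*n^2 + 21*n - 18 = (n - 3)*(n^2 - 5*n + 6) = (n - 3)*(n - 2)*(n - 3)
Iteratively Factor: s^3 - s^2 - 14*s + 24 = (s - 2)*(s^2 + s - 12) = (s - 3)*(s - 2)*(s + 4)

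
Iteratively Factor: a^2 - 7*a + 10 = (a - 5)*(a - 2)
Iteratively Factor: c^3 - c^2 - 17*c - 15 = (c - 5)*(c^2 + 4*c + 3) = (c - 5)*(c + 3)*(c + 1)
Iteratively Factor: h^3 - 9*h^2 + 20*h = (h)*(h^2 - 9*h + 20) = h*(h - 5)*(h - 4)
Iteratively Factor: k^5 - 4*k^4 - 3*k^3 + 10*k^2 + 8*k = (k - 4)*(k^4 - 3*k^2 - 2*k) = (k - 4)*(k - 2)*(k^3 + 2*k^2 + k) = (k - 4)*(k - 2)*(k + 1)*(k^2 + k) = k*(k - 4)*(k - 2)*(k + 1)*(k + 1)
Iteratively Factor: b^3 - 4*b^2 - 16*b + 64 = (b - 4)*(b^2 - 16) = (b - 4)*(b + 4)*(b - 4)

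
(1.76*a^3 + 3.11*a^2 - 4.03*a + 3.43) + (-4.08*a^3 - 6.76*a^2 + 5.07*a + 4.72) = -2.32*a^3 - 3.65*a^2 + 1.04*a + 8.15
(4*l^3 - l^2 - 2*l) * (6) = 24*l^3 - 6*l^2 - 12*l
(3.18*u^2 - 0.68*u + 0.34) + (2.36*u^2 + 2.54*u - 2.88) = 5.54*u^2 + 1.86*u - 2.54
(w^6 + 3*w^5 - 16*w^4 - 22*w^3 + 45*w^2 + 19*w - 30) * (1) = w^6 + 3*w^5 - 16*w^4 - 22*w^3 + 45*w^2 + 19*w - 30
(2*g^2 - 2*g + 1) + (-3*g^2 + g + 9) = -g^2 - g + 10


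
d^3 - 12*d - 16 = (d - 4)*(d + 2)^2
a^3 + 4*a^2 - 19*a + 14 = (a - 2)*(a - 1)*(a + 7)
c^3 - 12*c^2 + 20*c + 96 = (c - 8)*(c - 6)*(c + 2)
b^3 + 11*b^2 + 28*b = b*(b + 4)*(b + 7)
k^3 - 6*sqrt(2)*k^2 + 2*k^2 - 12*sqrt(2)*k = k*(k + 2)*(k - 6*sqrt(2))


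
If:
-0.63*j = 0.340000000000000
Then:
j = -0.54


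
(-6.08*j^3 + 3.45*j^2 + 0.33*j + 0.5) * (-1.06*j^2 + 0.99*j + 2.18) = 6.4448*j^5 - 9.6762*j^4 - 10.1887*j^3 + 7.3177*j^2 + 1.2144*j + 1.09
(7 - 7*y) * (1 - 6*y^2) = 42*y^3 - 42*y^2 - 7*y + 7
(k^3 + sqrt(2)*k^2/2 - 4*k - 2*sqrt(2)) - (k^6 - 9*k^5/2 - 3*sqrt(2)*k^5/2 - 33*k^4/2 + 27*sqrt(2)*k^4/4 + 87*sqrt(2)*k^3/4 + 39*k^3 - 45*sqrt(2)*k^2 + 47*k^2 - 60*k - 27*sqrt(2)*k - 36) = -k^6 + 3*sqrt(2)*k^5/2 + 9*k^5/2 - 27*sqrt(2)*k^4/4 + 33*k^4/2 - 38*k^3 - 87*sqrt(2)*k^3/4 - 47*k^2 + 91*sqrt(2)*k^2/2 + 27*sqrt(2)*k + 56*k - 2*sqrt(2) + 36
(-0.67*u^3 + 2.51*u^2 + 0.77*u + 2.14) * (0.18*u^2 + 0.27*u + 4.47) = -0.1206*u^5 + 0.2709*u^4 - 2.1786*u^3 + 11.8128*u^2 + 4.0197*u + 9.5658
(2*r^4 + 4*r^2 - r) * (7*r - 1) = 14*r^5 - 2*r^4 + 28*r^3 - 11*r^2 + r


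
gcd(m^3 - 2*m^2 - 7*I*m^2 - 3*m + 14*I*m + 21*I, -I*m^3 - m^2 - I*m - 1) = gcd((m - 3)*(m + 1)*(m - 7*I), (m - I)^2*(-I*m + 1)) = 1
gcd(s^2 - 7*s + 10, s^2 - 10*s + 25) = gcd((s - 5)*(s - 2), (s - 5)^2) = s - 5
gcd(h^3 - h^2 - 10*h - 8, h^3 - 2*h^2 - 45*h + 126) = 1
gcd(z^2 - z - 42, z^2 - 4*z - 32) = 1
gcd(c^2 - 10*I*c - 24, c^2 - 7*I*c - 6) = c - 6*I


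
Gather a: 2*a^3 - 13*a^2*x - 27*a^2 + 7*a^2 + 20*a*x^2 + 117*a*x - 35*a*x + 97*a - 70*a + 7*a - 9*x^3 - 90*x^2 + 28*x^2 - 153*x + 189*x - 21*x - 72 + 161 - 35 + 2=2*a^3 + a^2*(-13*x - 20) + a*(20*x^2 + 82*x + 34) - 9*x^3 - 62*x^2 + 15*x + 56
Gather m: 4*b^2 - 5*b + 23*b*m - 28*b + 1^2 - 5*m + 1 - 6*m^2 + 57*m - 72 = 4*b^2 - 33*b - 6*m^2 + m*(23*b + 52) - 70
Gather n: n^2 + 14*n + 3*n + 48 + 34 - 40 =n^2 + 17*n + 42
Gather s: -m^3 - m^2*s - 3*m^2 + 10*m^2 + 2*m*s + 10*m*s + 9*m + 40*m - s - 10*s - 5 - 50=-m^3 + 7*m^2 + 49*m + s*(-m^2 + 12*m - 11) - 55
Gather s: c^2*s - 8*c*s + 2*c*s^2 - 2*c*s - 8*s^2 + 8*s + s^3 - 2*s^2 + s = s^3 + s^2*(2*c - 10) + s*(c^2 - 10*c + 9)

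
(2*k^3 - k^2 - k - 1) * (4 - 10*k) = -20*k^4 + 18*k^3 + 6*k^2 + 6*k - 4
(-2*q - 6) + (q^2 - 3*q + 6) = q^2 - 5*q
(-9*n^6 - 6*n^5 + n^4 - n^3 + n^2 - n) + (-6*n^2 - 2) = -9*n^6 - 6*n^5 + n^4 - n^3 - 5*n^2 - n - 2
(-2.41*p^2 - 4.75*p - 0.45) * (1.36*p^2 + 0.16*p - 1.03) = -3.2776*p^4 - 6.8456*p^3 + 1.1103*p^2 + 4.8205*p + 0.4635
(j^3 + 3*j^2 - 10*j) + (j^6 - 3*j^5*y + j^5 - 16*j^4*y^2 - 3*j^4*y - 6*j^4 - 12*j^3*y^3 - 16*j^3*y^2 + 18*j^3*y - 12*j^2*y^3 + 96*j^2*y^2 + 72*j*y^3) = j^6 - 3*j^5*y + j^5 - 16*j^4*y^2 - 3*j^4*y - 6*j^4 - 12*j^3*y^3 - 16*j^3*y^2 + 18*j^3*y + j^3 - 12*j^2*y^3 + 96*j^2*y^2 + 3*j^2 + 72*j*y^3 - 10*j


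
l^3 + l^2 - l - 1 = (l - 1)*(l + 1)^2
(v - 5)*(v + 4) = v^2 - v - 20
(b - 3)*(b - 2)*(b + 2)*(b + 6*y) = b^4 + 6*b^3*y - 3*b^3 - 18*b^2*y - 4*b^2 - 24*b*y + 12*b + 72*y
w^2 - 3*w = w*(w - 3)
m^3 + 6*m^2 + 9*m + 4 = (m + 1)^2*(m + 4)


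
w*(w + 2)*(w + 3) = w^3 + 5*w^2 + 6*w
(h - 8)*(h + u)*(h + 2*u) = h^3 + 3*h^2*u - 8*h^2 + 2*h*u^2 - 24*h*u - 16*u^2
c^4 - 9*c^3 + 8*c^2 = c^2*(c - 8)*(c - 1)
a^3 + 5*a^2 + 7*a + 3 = (a + 1)^2*(a + 3)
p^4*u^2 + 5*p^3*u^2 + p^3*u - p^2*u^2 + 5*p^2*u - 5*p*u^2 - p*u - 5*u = (p - 1)*(p + 5)*(p*u + 1)*(p*u + u)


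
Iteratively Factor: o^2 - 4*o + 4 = (o - 2)*(o - 2)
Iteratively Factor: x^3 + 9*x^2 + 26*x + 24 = (x + 4)*(x^2 + 5*x + 6) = (x + 2)*(x + 4)*(x + 3)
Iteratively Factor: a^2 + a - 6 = (a - 2)*(a + 3)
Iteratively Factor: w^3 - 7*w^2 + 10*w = (w - 2)*(w^2 - 5*w) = (w - 5)*(w - 2)*(w)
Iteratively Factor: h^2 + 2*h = (h + 2)*(h)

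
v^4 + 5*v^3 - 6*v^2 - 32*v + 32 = (v - 2)*(v - 1)*(v + 4)^2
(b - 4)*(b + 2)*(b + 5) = b^3 + 3*b^2 - 18*b - 40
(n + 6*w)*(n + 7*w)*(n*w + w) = n^3*w + 13*n^2*w^2 + n^2*w + 42*n*w^3 + 13*n*w^2 + 42*w^3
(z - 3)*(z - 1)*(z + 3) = z^3 - z^2 - 9*z + 9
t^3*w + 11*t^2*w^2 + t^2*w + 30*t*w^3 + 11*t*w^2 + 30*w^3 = (t + 5*w)*(t + 6*w)*(t*w + w)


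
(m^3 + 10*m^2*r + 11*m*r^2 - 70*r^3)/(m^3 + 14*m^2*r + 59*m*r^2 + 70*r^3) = (m - 2*r)/(m + 2*r)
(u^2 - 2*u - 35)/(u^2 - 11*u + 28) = (u + 5)/(u - 4)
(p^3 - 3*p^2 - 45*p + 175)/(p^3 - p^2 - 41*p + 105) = (p - 5)/(p - 3)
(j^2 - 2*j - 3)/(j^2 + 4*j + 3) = (j - 3)/(j + 3)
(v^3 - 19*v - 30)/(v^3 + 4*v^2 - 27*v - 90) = (v + 2)/(v + 6)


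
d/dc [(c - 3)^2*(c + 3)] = 3*(c - 3)*(c + 1)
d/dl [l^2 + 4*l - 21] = 2*l + 4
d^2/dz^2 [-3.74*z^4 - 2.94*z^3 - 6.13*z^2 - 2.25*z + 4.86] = -44.88*z^2 - 17.64*z - 12.26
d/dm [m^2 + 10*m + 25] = 2*m + 10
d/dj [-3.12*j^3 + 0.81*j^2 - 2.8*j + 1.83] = -9.36*j^2 + 1.62*j - 2.8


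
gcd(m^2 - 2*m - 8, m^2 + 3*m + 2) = m + 2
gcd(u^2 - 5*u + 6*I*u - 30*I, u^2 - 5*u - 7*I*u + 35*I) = u - 5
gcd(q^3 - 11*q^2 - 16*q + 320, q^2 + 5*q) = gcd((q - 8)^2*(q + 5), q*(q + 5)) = q + 5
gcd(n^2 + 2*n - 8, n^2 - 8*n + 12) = n - 2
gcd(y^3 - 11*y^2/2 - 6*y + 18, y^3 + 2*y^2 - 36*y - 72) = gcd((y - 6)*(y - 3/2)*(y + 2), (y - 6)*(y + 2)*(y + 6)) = y^2 - 4*y - 12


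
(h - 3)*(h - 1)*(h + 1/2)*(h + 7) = h^4 + 7*h^3/2 - 47*h^2/2 + 17*h/2 + 21/2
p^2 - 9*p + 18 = (p - 6)*(p - 3)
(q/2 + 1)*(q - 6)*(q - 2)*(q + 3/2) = q^4/2 - 9*q^3/4 - 13*q^2/2 + 9*q + 18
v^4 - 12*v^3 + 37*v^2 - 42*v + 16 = (v - 8)*(v - 2)*(v - 1)^2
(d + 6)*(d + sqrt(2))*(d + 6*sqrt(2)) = d^3 + 6*d^2 + 7*sqrt(2)*d^2 + 12*d + 42*sqrt(2)*d + 72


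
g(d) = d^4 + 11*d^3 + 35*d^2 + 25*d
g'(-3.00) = 4.00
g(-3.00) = 24.00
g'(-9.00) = -848.00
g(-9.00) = 1152.00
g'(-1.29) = -18.97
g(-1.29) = 5.15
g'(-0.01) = 24.30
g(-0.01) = -0.25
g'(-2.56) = -5.04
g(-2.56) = 23.78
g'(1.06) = 141.04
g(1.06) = 80.19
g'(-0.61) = -6.33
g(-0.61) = -4.58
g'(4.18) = 1186.33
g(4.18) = 1824.70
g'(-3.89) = 16.60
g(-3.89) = 13.85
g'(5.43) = 2018.51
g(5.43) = 3798.21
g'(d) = 4*d^3 + 33*d^2 + 70*d + 25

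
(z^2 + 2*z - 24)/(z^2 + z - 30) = (z - 4)/(z - 5)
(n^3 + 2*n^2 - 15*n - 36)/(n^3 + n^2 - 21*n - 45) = (n - 4)/(n - 5)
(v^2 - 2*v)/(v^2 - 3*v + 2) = v/(v - 1)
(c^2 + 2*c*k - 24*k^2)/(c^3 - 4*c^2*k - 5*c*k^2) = (-c^2 - 2*c*k + 24*k^2)/(c*(-c^2 + 4*c*k + 5*k^2))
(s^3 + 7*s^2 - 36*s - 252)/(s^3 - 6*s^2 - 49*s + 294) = (s + 6)/(s - 7)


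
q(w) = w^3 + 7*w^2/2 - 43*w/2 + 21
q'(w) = 3*w^2 + 7*w - 43/2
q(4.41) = 80.02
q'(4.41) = 67.71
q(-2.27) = 76.14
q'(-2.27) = -21.93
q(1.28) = 1.31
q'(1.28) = -7.62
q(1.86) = -0.45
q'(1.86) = 1.90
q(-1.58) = 59.76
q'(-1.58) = -25.07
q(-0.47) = 31.77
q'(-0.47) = -24.13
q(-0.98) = 44.49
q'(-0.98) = -25.48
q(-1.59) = 60.01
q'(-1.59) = -25.05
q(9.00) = 840.00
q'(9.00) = 284.50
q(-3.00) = 90.00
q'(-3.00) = -15.50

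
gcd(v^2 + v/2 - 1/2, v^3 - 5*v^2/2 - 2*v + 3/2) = v^2 + v/2 - 1/2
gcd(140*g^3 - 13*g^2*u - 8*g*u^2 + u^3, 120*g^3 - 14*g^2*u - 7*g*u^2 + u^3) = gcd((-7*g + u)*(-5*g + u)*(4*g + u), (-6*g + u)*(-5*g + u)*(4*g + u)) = -20*g^2 - g*u + u^2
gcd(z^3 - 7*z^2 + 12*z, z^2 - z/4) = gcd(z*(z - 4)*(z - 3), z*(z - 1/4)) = z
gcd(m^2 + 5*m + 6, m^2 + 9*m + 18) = m + 3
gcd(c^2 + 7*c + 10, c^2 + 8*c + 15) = c + 5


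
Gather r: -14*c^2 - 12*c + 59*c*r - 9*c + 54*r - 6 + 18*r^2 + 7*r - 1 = -14*c^2 - 21*c + 18*r^2 + r*(59*c + 61) - 7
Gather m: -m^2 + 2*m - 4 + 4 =-m^2 + 2*m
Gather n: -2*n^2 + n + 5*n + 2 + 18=-2*n^2 + 6*n + 20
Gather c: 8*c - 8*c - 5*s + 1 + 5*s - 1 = 0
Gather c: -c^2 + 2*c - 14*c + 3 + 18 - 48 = -c^2 - 12*c - 27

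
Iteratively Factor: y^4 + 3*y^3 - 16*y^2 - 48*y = (y + 3)*(y^3 - 16*y) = (y - 4)*(y + 3)*(y^2 + 4*y) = y*(y - 4)*(y + 3)*(y + 4)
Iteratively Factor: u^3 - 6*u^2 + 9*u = (u - 3)*(u^2 - 3*u) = u*(u - 3)*(u - 3)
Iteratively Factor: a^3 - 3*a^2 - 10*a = (a - 5)*(a^2 + 2*a) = a*(a - 5)*(a + 2)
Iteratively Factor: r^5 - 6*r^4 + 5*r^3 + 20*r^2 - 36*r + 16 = (r - 1)*(r^4 - 5*r^3 + 20*r - 16) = (r - 1)^2*(r^3 - 4*r^2 - 4*r + 16) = (r - 4)*(r - 1)^2*(r^2 - 4) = (r - 4)*(r - 2)*(r - 1)^2*(r + 2)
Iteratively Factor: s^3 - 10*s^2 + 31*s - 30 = (s - 5)*(s^2 - 5*s + 6) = (s - 5)*(s - 3)*(s - 2)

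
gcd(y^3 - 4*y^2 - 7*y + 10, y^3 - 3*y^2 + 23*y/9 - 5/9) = y - 1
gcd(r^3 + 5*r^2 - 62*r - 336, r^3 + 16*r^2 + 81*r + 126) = r^2 + 13*r + 42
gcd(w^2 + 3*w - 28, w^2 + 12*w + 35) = w + 7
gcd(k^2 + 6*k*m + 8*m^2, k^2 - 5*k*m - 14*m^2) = k + 2*m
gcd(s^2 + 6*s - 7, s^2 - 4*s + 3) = s - 1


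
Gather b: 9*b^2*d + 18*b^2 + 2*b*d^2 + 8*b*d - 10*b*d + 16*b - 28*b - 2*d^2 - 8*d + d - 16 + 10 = b^2*(9*d + 18) + b*(2*d^2 - 2*d - 12) - 2*d^2 - 7*d - 6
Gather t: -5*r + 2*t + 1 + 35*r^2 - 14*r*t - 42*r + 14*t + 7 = 35*r^2 - 47*r + t*(16 - 14*r) + 8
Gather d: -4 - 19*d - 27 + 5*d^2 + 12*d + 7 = 5*d^2 - 7*d - 24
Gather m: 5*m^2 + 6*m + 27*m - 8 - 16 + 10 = 5*m^2 + 33*m - 14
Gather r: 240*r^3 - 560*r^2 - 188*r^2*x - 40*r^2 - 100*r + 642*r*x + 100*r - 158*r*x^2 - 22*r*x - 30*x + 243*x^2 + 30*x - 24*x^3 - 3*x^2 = 240*r^3 + r^2*(-188*x - 600) + r*(-158*x^2 + 620*x) - 24*x^3 + 240*x^2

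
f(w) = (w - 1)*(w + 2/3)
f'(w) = 2*w - 1/3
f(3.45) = 10.09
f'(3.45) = 6.57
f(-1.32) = 1.52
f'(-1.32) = -2.97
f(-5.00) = 26.00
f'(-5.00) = -10.33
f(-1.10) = 0.91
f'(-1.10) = -2.53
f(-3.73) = 14.49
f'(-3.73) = -7.79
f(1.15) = 0.27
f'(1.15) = 1.97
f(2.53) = 4.89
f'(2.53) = 4.73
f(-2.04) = 4.17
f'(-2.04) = -4.41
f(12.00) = 139.33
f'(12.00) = 23.67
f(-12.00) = 147.33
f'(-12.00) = -24.33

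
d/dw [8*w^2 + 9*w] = 16*w + 9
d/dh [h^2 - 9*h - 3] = 2*h - 9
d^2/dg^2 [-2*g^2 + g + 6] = -4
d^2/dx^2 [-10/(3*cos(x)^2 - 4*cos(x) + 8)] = 10*(-36*sin(x)^4 - 62*sin(x)^2 - 77*cos(x) + 9*cos(3*x) + 82)/(3*sin(x)^2 + 4*cos(x) - 11)^3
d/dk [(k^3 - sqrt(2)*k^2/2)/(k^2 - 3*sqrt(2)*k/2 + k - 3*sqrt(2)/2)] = k*(-k*(2*k - sqrt(2))*(4*k - 3*sqrt(2) + 2) + 2*(3*k - sqrt(2))*(2*k^2 - 3*sqrt(2)*k + 2*k - 3*sqrt(2)))/(2*k^2 - 3*sqrt(2)*k + 2*k - 3*sqrt(2))^2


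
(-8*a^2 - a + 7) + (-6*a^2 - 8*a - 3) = -14*a^2 - 9*a + 4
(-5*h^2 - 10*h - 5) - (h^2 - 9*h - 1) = -6*h^2 - h - 4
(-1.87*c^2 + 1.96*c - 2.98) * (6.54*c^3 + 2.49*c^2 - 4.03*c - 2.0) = -12.2298*c^5 + 8.1621*c^4 - 7.0727*c^3 - 11.579*c^2 + 8.0894*c + 5.96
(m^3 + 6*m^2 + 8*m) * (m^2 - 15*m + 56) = m^5 - 9*m^4 - 26*m^3 + 216*m^2 + 448*m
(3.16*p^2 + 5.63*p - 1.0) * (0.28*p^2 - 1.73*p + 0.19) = 0.8848*p^4 - 3.8904*p^3 - 9.4195*p^2 + 2.7997*p - 0.19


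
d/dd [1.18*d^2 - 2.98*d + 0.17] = 2.36*d - 2.98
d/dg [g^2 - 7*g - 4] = 2*g - 7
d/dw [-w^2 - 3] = -2*w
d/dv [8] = 0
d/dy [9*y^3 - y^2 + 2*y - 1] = 27*y^2 - 2*y + 2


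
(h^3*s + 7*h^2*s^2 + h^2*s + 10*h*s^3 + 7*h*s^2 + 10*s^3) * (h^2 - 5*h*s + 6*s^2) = h^5*s + 2*h^4*s^2 + h^4*s - 19*h^3*s^3 + 2*h^3*s^2 - 8*h^2*s^4 - 19*h^2*s^3 + 60*h*s^5 - 8*h*s^4 + 60*s^5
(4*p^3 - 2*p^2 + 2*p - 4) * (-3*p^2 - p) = -12*p^5 + 2*p^4 - 4*p^3 + 10*p^2 + 4*p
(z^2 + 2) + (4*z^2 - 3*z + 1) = 5*z^2 - 3*z + 3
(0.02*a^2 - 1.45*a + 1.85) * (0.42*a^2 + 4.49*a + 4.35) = 0.0084*a^4 - 0.5192*a^3 - 5.6465*a^2 + 1.999*a + 8.0475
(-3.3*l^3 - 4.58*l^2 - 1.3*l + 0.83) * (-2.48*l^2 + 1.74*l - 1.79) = 8.184*l^5 + 5.6164*l^4 + 1.1618*l^3 + 3.8778*l^2 + 3.7712*l - 1.4857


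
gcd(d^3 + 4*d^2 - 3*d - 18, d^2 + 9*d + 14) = 1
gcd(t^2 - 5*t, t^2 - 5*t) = t^2 - 5*t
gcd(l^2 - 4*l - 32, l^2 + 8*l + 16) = l + 4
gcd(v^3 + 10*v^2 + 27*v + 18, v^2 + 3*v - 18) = v + 6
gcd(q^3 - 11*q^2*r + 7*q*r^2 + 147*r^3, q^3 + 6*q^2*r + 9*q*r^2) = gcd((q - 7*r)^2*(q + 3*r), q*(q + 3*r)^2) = q + 3*r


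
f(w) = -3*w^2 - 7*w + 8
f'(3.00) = -25.00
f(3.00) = -40.00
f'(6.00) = -43.00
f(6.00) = -142.00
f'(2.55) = -22.30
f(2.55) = -29.36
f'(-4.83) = 21.98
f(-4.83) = -28.18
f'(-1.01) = -0.94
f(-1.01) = 12.01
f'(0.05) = -7.30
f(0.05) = 7.64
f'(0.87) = -12.22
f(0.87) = -0.36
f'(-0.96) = -1.24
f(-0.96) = 11.96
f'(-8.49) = 43.94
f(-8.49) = -148.81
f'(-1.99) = 4.94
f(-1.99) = 10.05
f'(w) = -6*w - 7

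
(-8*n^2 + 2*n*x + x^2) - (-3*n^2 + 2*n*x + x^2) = -5*n^2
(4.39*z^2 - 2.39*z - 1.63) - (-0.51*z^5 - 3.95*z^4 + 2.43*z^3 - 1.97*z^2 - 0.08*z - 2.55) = 0.51*z^5 + 3.95*z^4 - 2.43*z^3 + 6.36*z^2 - 2.31*z + 0.92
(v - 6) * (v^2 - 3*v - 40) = v^3 - 9*v^2 - 22*v + 240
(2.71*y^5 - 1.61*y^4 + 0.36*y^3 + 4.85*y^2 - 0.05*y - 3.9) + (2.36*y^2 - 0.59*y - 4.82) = 2.71*y^5 - 1.61*y^4 + 0.36*y^3 + 7.21*y^2 - 0.64*y - 8.72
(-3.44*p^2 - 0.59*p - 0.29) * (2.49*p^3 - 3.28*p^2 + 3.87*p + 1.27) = -8.5656*p^5 + 9.8141*p^4 - 12.0997*p^3 - 5.7009*p^2 - 1.8716*p - 0.3683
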